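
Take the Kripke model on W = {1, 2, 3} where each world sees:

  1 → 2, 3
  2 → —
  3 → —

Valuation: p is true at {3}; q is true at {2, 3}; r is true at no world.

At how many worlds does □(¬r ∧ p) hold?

1: successors {2, 3}; ¬r ∧ p there: 2:F, 3:T. ✗
2: no successors, so □(¬r ∧ p) holds vacuously. ✓
3: no successors, so □(¬r ∧ p) holds vacuously. ✓
Satisfying worlds: {2, 3}.

2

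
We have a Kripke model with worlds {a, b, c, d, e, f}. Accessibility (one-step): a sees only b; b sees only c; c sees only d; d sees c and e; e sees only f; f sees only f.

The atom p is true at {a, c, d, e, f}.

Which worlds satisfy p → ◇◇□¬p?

{b}

a: p is T, ◇◇□¬p is F. ✗
b: p is F, ◇◇□¬p is F. ✓
c: p is T, ◇◇□¬p is F. ✗
d: p is T, ◇◇□¬p is F. ✗
e: p is T, ◇◇□¬p is F. ✗
f: p is T, ◇◇□¬p is F. ✗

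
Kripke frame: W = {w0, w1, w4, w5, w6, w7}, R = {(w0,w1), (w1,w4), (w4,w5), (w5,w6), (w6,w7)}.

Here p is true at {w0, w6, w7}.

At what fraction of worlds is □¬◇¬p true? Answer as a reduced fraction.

w0: successors {w1}; ¬◇¬p there: w1:F. ✗
w1: successors {w4}; ¬◇¬p there: w4:F. ✗
w4: successors {w5}; ¬◇¬p there: w5:T. ✓
w5: successors {w6}; ¬◇¬p there: w6:T. ✓
w6: successors {w7}; ¬◇¬p there: w7:T. ✓
w7: no successors, so □¬◇¬p holds vacuously. ✓
That's 4 of 6 worlds, so 4/6 = 2/3.

2/3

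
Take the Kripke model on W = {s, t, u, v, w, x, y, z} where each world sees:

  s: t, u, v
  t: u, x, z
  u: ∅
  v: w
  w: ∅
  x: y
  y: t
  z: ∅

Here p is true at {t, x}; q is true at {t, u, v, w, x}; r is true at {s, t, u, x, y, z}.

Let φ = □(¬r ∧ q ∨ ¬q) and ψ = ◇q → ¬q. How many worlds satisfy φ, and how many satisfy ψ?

5 and 6

For □(¬r ∧ q ∨ ¬q):
s: successors {t, u, v}; ¬r ∧ q ∨ ¬q there: t:F, u:F, v:T. ✗
t: successors {u, x, z}; ¬r ∧ q ∨ ¬q there: u:F, x:F, z:T. ✗
u: no successors, so □(¬r ∧ q ∨ ¬q) holds vacuously. ✓
v: successors {w}; ¬r ∧ q ∨ ¬q there: w:T. ✓
w: no successors, so □(¬r ∧ q ∨ ¬q) holds vacuously. ✓
x: successors {y}; ¬r ∧ q ∨ ¬q there: y:T. ✓
y: successors {t}; ¬r ∧ q ∨ ¬q there: t:F. ✗
z: no successors, so □(¬r ∧ q ∨ ¬q) holds vacuously. ✓
— 5 worlds.
For ◇q → ¬q:
s: ◇q is T, ¬q is T. ✓
t: ◇q is T, ¬q is F. ✗
u: ◇q is F, ¬q is F. ✓
v: ◇q is T, ¬q is F. ✗
w: ◇q is F, ¬q is F. ✓
x: ◇q is F, ¬q is F. ✓
y: ◇q is T, ¬q is T. ✓
z: ◇q is F, ¬q is T. ✓
— 6 worlds.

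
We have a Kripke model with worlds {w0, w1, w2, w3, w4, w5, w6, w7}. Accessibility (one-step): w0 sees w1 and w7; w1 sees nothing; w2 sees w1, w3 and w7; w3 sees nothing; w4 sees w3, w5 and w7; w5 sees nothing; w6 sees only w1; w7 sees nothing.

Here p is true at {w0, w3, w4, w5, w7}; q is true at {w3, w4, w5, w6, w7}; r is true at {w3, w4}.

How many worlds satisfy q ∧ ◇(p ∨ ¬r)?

w0: q is F, ◇(p ∨ ¬r) is T. ✗
w1: q is F, ◇(p ∨ ¬r) is F. ✗
w2: q is F, ◇(p ∨ ¬r) is T. ✗
w3: q is T, ◇(p ∨ ¬r) is F. ✗
w4: q is T, ◇(p ∨ ¬r) is T. ✓
w5: q is T, ◇(p ∨ ¬r) is F. ✗
w6: q is T, ◇(p ∨ ¬r) is T. ✓
w7: q is T, ◇(p ∨ ¬r) is F. ✗
Satisfying worlds: {w4, w6}.

2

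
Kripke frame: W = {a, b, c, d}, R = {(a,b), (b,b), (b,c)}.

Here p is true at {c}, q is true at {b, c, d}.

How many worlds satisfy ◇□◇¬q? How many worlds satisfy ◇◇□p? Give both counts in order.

For ◇□◇¬q:
a: successors {b}; □◇¬q there: b:F. ✗
b: successors {b, c}; □◇¬q there: b:F, c:T. ✓
c: no successors, so ◇□◇¬q fails. ✗
d: no successors, so ◇□◇¬q fails. ✗
— 1 world.
For ◇◇□p:
a: successors {b}; ◇□p there: b:T. ✓
b: successors {b, c}; ◇□p there: b:T, c:F. ✓
c: no successors, so ◇◇□p fails. ✗
d: no successors, so ◇◇□p fails. ✗
— 2 worlds.

1 and 2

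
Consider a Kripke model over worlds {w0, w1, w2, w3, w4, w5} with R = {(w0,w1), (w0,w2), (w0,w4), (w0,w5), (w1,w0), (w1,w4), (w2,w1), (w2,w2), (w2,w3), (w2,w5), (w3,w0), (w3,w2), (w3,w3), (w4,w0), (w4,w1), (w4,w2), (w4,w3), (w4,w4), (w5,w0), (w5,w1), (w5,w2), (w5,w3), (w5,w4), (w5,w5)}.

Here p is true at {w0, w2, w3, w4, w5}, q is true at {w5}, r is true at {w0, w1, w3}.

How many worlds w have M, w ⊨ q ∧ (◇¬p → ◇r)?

1

w0: q is F, ◇¬p → ◇r is T. ✗
w1: q is F, ◇¬p → ◇r is T. ✗
w2: q is F, ◇¬p → ◇r is T. ✗
w3: q is F, ◇¬p → ◇r is T. ✗
w4: q is F, ◇¬p → ◇r is T. ✗
w5: q is T, ◇¬p → ◇r is T. ✓
Satisfying worlds: {w5}.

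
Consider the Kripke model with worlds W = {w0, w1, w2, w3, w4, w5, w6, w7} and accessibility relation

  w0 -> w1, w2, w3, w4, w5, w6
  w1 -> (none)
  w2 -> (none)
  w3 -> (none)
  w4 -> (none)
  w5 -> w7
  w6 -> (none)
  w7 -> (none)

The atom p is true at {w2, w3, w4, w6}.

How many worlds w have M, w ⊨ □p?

w0: successors {w1, w2, w3, w4, w5, w6}; p there: w1:F, w2:T, w3:T, w4:T, w5:F, w6:T. ✗
w1: no successors, so □p holds vacuously. ✓
w2: no successors, so □p holds vacuously. ✓
w3: no successors, so □p holds vacuously. ✓
w4: no successors, so □p holds vacuously. ✓
w5: successors {w7}; p there: w7:F. ✗
w6: no successors, so □p holds vacuously. ✓
w7: no successors, so □p holds vacuously. ✓
Satisfying worlds: {w1, w2, w3, w4, w6, w7}.

6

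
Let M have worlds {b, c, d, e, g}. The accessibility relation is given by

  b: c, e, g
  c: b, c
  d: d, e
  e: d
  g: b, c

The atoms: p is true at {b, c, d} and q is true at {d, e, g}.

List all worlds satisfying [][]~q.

b: successors {c, e, g}; []~q there: c:T, e:F, g:T. ✗
c: successors {b, c}; []~q there: b:F, c:T. ✗
d: successors {d, e}; []~q there: d:F, e:F. ✗
e: successors {d}; []~q there: d:F. ✗
g: successors {b, c}; []~q there: b:F, c:T. ✗

∅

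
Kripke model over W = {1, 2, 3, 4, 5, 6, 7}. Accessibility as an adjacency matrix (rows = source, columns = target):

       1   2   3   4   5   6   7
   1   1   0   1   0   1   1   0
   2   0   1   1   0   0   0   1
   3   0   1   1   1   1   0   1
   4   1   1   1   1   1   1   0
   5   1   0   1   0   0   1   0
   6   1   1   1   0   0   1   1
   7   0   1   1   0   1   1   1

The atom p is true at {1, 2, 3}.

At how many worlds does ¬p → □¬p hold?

3

1: ¬p is F, □¬p is F. ✓
2: ¬p is F, □¬p is F. ✓
3: ¬p is F, □¬p is F. ✓
4: ¬p is T, □¬p is F. ✗
5: ¬p is T, □¬p is F. ✗
6: ¬p is T, □¬p is F. ✗
7: ¬p is T, □¬p is F. ✗
Satisfying worlds: {1, 2, 3}.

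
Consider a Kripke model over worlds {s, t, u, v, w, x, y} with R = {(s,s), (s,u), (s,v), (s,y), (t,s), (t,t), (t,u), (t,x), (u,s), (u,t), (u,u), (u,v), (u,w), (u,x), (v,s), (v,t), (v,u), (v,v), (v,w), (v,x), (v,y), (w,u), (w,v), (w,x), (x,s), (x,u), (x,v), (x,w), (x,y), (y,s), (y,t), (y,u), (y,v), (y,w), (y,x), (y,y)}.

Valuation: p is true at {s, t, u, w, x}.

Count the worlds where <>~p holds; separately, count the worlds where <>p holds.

6 and 7

For <>~p:
s: successors {s, u, v, y}; ~p there: s:F, u:F, v:T, y:T. ✓
t: successors {s, t, u, x}; ~p there: s:F, t:F, u:F, x:F. ✗
u: successors {s, t, u, v, w, x}; ~p there: s:F, t:F, u:F, v:T, w:F, x:F. ✓
v: successors {s, t, u, v, w, x, y}; ~p there: s:F, t:F, u:F, v:T, w:F, x:F, y:T. ✓
w: successors {u, v, x}; ~p there: u:F, v:T, x:F. ✓
x: successors {s, u, v, w, y}; ~p there: s:F, u:F, v:T, w:F, y:T. ✓
y: successors {s, t, u, v, w, x, y}; ~p there: s:F, t:F, u:F, v:T, w:F, x:F, y:T. ✓
— 6 worlds.
For <>p:
s: successors {s, u, v, y}; p there: s:T, u:T, v:F, y:F. ✓
t: successors {s, t, u, x}; p there: s:T, t:T, u:T, x:T. ✓
u: successors {s, t, u, v, w, x}; p there: s:T, t:T, u:T, v:F, w:T, x:T. ✓
v: successors {s, t, u, v, w, x, y}; p there: s:T, t:T, u:T, v:F, w:T, x:T, y:F. ✓
w: successors {u, v, x}; p there: u:T, v:F, x:T. ✓
x: successors {s, u, v, w, y}; p there: s:T, u:T, v:F, w:T, y:F. ✓
y: successors {s, t, u, v, w, x, y}; p there: s:T, t:T, u:T, v:F, w:T, x:T, y:F. ✓
— 7 worlds.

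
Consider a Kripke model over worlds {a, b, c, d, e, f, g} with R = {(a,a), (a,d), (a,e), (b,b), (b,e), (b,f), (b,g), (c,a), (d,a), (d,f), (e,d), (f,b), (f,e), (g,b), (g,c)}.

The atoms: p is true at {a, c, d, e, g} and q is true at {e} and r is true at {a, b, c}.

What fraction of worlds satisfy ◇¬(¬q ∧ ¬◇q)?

a: successors {a, d, e}; ¬(¬q ∧ ¬◇q) there: a:T, d:F, e:T. ✓
b: successors {b, e, f, g}; ¬(¬q ∧ ¬◇q) there: b:T, e:T, f:T, g:F. ✓
c: successors {a}; ¬(¬q ∧ ¬◇q) there: a:T. ✓
d: successors {a, f}; ¬(¬q ∧ ¬◇q) there: a:T, f:T. ✓
e: successors {d}; ¬(¬q ∧ ¬◇q) there: d:F. ✗
f: successors {b, e}; ¬(¬q ∧ ¬◇q) there: b:T, e:T. ✓
g: successors {b, c}; ¬(¬q ∧ ¬◇q) there: b:T, c:F. ✓
That's 6 of 7 worlds, so 6/7.

6/7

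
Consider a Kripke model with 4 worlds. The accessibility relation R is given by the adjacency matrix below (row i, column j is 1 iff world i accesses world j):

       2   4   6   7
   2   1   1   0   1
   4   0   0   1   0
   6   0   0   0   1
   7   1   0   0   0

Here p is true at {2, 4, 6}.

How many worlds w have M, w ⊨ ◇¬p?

2

2: successors {2, 4, 7}; ¬p there: 2:F, 4:F, 7:T. ✓
4: successors {6}; ¬p there: 6:F. ✗
6: successors {7}; ¬p there: 7:T. ✓
7: successors {2}; ¬p there: 2:F. ✗
Satisfying worlds: {2, 6}.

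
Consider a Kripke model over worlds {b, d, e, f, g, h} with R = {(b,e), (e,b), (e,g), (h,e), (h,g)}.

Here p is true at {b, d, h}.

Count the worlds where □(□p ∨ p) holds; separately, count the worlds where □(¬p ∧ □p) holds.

For □(□p ∨ p):
b: successors {e}; □p ∨ p there: e:F. ✗
d: no successors, so □(□p ∨ p) holds vacuously. ✓
e: successors {b, g}; □p ∨ p there: b:T, g:T. ✓
f: no successors, so □(□p ∨ p) holds vacuously. ✓
g: no successors, so □(□p ∨ p) holds vacuously. ✓
h: successors {e, g}; □p ∨ p there: e:F, g:T. ✗
— 4 worlds.
For □(¬p ∧ □p):
b: successors {e}; ¬p ∧ □p there: e:F. ✗
d: no successors, so □(¬p ∧ □p) holds vacuously. ✓
e: successors {b, g}; ¬p ∧ □p there: b:F, g:T. ✗
f: no successors, so □(¬p ∧ □p) holds vacuously. ✓
g: no successors, so □(¬p ∧ □p) holds vacuously. ✓
h: successors {e, g}; ¬p ∧ □p there: e:F, g:T. ✗
— 3 worlds.

4 and 3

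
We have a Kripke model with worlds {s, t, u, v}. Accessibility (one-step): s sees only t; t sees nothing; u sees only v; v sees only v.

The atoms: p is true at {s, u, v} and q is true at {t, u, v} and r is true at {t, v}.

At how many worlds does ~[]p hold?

1

s: []p is F. ✓
t: []p is T. ✗
u: []p is T. ✗
v: []p is T. ✗
Satisfying worlds: {s}.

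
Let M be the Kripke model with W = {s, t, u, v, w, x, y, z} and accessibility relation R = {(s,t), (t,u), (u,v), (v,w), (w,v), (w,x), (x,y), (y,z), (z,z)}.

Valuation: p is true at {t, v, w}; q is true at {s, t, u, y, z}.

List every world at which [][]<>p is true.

s: successors {t}; []<>p there: t:T. ✓
t: successors {u}; []<>p there: u:T. ✓
u: successors {v}; []<>p there: v:T. ✓
v: successors {w}; []<>p there: w:F. ✗
w: successors {v, x}; []<>p there: v:T, x:F. ✗
x: successors {y}; []<>p there: y:F. ✗
y: successors {z}; []<>p there: z:F. ✗
z: successors {z}; []<>p there: z:F. ✗

{s, t, u}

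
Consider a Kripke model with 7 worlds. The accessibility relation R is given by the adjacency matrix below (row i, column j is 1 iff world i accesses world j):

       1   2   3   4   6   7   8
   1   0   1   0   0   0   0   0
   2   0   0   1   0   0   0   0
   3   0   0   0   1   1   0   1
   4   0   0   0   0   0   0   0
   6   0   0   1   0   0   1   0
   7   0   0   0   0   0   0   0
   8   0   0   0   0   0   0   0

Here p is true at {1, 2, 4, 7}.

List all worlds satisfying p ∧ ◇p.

{1}

1: p is T, ◇p is T. ✓
2: p is T, ◇p is F. ✗
3: p is F, ◇p is T. ✗
4: p is T, ◇p is F. ✗
6: p is F, ◇p is T. ✗
7: p is T, ◇p is F. ✗
8: p is F, ◇p is F. ✗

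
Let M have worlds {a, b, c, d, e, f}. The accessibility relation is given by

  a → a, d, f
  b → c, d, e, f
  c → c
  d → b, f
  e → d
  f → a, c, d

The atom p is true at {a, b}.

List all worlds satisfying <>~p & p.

a: <>~p is T, p is T. ✓
b: <>~p is T, p is T. ✓
c: <>~p is T, p is F. ✗
d: <>~p is T, p is F. ✗
e: <>~p is T, p is F. ✗
f: <>~p is T, p is F. ✗

{a, b}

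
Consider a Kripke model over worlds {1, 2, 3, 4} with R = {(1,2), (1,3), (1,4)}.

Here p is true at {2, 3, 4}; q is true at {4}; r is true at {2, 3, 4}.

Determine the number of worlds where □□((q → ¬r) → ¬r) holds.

4

1: successors {2, 3, 4}; □((q → ¬r) → ¬r) there: 2:T, 3:T, 4:T. ✓
2: no successors, so □□((q → ¬r) → ¬r) holds vacuously. ✓
3: no successors, so □□((q → ¬r) → ¬r) holds vacuously. ✓
4: no successors, so □□((q → ¬r) → ¬r) holds vacuously. ✓
Satisfying worlds: {1, 2, 3, 4}.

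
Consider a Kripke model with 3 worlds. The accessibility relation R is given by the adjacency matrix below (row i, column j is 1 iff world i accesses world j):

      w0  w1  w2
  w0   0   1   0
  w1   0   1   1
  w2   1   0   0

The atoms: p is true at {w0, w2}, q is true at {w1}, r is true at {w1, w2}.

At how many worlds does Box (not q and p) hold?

1

w0: successors {w1}; not q and p there: w1:F. ✗
w1: successors {w1, w2}; not q and p there: w1:F, w2:T. ✗
w2: successors {w0}; not q and p there: w0:T. ✓
Satisfying worlds: {w2}.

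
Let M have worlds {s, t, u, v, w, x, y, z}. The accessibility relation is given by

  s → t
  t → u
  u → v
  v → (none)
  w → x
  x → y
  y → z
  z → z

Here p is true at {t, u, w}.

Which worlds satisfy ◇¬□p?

{t, w, x, y, z}

s: successors {t}; ¬□p there: t:F. ✗
t: successors {u}; ¬□p there: u:T. ✓
u: successors {v}; ¬□p there: v:F. ✗
v: no successors, so ◇¬□p fails. ✗
w: successors {x}; ¬□p there: x:T. ✓
x: successors {y}; ¬□p there: y:T. ✓
y: successors {z}; ¬□p there: z:T. ✓
z: successors {z}; ¬□p there: z:T. ✓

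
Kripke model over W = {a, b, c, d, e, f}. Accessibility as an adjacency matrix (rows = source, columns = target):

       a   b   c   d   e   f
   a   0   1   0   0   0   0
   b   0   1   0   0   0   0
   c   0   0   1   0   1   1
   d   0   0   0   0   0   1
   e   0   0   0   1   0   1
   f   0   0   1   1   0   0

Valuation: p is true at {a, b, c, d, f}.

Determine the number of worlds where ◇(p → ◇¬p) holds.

2

a: successors {b}; p → ◇¬p there: b:F. ✗
b: successors {b}; p → ◇¬p there: b:F. ✗
c: successors {c, e, f}; p → ◇¬p there: c:T, e:T, f:F. ✓
d: successors {f}; p → ◇¬p there: f:F. ✗
e: successors {d, f}; p → ◇¬p there: d:F, f:F. ✗
f: successors {c, d}; p → ◇¬p there: c:T, d:F. ✓
Satisfying worlds: {c, f}.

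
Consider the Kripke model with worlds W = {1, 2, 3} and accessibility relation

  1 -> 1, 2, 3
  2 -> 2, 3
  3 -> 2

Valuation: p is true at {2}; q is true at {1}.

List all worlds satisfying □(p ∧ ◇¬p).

{3}

1: successors {1, 2, 3}; p ∧ ◇¬p there: 1:F, 2:T, 3:F. ✗
2: successors {2, 3}; p ∧ ◇¬p there: 2:T, 3:F. ✗
3: successors {2}; p ∧ ◇¬p there: 2:T. ✓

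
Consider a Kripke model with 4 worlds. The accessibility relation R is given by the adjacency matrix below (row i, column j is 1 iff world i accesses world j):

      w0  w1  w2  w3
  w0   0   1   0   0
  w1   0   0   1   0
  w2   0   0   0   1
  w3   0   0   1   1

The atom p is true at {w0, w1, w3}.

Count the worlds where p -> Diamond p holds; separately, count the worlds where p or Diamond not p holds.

3 and 3

For p -> Diamond p:
w0: p is T, Diamond p is T. ✓
w1: p is T, Diamond p is F. ✗
w2: p is F, Diamond p is T. ✓
w3: p is T, Diamond p is T. ✓
— 3 worlds.
For p or Diamond not p:
w0: p is T, Diamond not p is F. ✓
w1: p is T, Diamond not p is T. ✓
w2: p is F, Diamond not p is F. ✗
w3: p is T, Diamond not p is T. ✓
— 3 worlds.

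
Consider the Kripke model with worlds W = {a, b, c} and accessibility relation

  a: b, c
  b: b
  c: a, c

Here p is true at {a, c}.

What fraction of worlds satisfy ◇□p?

2/3

a: successors {b, c}; □p there: b:F, c:T. ✓
b: successors {b}; □p there: b:F. ✗
c: successors {a, c}; □p there: a:F, c:T. ✓
That's 2 of 3 worlds, so 2/3.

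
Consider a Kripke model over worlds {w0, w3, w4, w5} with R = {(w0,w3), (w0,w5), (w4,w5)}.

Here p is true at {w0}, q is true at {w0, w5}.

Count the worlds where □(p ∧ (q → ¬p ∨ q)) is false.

2

w0: successors {w3, w5}; p ∧ (q → ¬p ∨ q) there: w3:F, w5:F. ✗
w3: no successors, so □(p ∧ (q → ¬p ∨ q)) holds vacuously. ✓
w4: successors {w5}; p ∧ (q → ¬p ∨ q) there: w5:F. ✗
w5: no successors, so □(p ∧ (q → ¬p ∨ q)) holds vacuously. ✓
Satisfying worlds: {w3, w5}.
So □(p ∧ (q → ¬p ∨ q)) fails at the other 2 worlds.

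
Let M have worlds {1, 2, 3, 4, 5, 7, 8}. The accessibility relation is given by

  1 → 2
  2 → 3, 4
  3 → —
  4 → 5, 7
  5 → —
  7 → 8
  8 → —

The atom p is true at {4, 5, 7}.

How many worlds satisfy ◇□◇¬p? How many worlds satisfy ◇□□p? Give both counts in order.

3 and 4

For ◇□◇¬p:
1: successors {2}; □◇¬p there: 2:F. ✗
2: successors {3, 4}; □◇¬p there: 3:T, 4:F. ✓
3: no successors, so ◇□◇¬p fails. ✗
4: successors {5, 7}; □◇¬p there: 5:T, 7:F. ✓
5: no successors, so ◇□◇¬p fails. ✗
7: successors {8}; □◇¬p there: 8:T. ✓
8: no successors, so ◇□◇¬p fails. ✗
— 3 worlds.
For ◇□□p:
1: successors {2}; □□p there: 2:T. ✓
2: successors {3, 4}; □□p there: 3:T, 4:F. ✓
3: no successors, so ◇□□p fails. ✗
4: successors {5, 7}; □□p there: 5:T, 7:T. ✓
5: no successors, so ◇□□p fails. ✗
7: successors {8}; □□p there: 8:T. ✓
8: no successors, so ◇□□p fails. ✗
— 4 worlds.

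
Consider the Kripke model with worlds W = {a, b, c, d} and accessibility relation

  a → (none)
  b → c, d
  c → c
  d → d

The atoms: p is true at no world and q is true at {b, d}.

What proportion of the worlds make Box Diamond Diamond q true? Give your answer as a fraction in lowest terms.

a: no successors, so Box Diamond Diamond q holds vacuously. ✓
b: successors {c, d}; Diamond Diamond q there: c:F, d:T. ✗
c: successors {c}; Diamond Diamond q there: c:F. ✗
d: successors {d}; Diamond Diamond q there: d:T. ✓
That's 2 of 4 worlds, so 2/4 = 1/2.

1/2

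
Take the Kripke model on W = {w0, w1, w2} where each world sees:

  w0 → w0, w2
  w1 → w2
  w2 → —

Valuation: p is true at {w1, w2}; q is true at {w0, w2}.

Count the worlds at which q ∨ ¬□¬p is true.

3

w0: q is T, ¬□¬p is T. ✓
w1: q is F, ¬□¬p is T. ✓
w2: q is T, ¬□¬p is F. ✓
Satisfying worlds: {w0, w1, w2}.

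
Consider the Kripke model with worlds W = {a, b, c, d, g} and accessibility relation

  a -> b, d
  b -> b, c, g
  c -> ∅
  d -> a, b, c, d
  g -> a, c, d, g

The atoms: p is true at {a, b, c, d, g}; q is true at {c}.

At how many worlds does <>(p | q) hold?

a: successors {b, d}; p | q there: b:T, d:T. ✓
b: successors {b, c, g}; p | q there: b:T, c:T, g:T. ✓
c: no successors, so <>(p | q) fails. ✗
d: successors {a, b, c, d}; p | q there: a:T, b:T, c:T, d:T. ✓
g: successors {a, c, d, g}; p | q there: a:T, c:T, d:T, g:T. ✓
Satisfying worlds: {a, b, d, g}.

4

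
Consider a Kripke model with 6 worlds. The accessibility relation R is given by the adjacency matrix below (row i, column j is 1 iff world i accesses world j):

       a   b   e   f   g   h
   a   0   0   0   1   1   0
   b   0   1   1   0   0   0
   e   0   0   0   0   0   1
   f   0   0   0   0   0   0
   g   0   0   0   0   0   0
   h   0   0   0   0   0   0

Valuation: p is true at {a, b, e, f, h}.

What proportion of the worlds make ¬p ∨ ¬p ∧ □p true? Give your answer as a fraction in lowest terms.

1/6

a: ¬p is F, ¬p ∧ □p is F. ✗
b: ¬p is F, ¬p ∧ □p is F. ✗
e: ¬p is F, ¬p ∧ □p is F. ✗
f: ¬p is F, ¬p ∧ □p is F. ✗
g: ¬p is T, ¬p ∧ □p is T. ✓
h: ¬p is F, ¬p ∧ □p is F. ✗
That's 1 of 6 worlds, so 1/6.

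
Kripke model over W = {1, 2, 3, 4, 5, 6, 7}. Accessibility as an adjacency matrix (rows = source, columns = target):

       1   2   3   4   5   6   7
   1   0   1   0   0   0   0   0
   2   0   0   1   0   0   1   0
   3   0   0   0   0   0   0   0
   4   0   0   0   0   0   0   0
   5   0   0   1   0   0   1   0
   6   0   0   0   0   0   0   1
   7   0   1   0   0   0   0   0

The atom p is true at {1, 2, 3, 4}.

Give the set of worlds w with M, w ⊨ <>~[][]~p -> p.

1: <>~[][]~p is F, p is T. ✓
2: <>~[][]~p is T, p is T. ✓
3: <>~[][]~p is F, p is T. ✓
4: <>~[][]~p is F, p is T. ✓
5: <>~[][]~p is T, p is F. ✗
6: <>~[][]~p is T, p is F. ✗
7: <>~[][]~p is F, p is F. ✓

{1, 2, 3, 4, 7}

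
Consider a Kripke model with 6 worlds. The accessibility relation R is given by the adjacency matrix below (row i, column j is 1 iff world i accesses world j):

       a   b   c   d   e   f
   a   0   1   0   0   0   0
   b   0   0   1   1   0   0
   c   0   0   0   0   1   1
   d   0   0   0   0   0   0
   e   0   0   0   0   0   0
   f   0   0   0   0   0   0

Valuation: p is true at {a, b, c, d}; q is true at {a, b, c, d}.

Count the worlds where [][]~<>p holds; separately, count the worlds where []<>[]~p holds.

For [][]~<>p:
a: successors {b}; []~<>p there: b:T. ✓
b: successors {c, d}; []~<>p there: c:T, d:T. ✓
c: successors {e, f}; []~<>p there: e:T, f:T. ✓
d: no successors, so [][]~<>p holds vacuously. ✓
e: no successors, so [][]~<>p holds vacuously. ✓
f: no successors, so [][]~<>p holds vacuously. ✓
— 6 worlds.
For []<>[]~p:
a: successors {b}; <>[]~p there: b:T. ✓
b: successors {c, d}; <>[]~p there: c:T, d:F. ✗
c: successors {e, f}; <>[]~p there: e:F, f:F. ✗
d: no successors, so []<>[]~p holds vacuously. ✓
e: no successors, so []<>[]~p holds vacuously. ✓
f: no successors, so []<>[]~p holds vacuously. ✓
— 4 worlds.

6 and 4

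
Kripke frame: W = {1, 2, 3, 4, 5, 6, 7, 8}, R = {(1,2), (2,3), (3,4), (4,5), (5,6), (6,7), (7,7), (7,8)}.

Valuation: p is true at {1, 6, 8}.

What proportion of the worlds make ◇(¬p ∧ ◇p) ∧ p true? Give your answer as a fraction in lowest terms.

1/8

1: ◇(¬p ∧ ◇p) is F, p is T. ✗
2: ◇(¬p ∧ ◇p) is F, p is F. ✗
3: ◇(¬p ∧ ◇p) is F, p is F. ✗
4: ◇(¬p ∧ ◇p) is T, p is F. ✗
5: ◇(¬p ∧ ◇p) is F, p is F. ✗
6: ◇(¬p ∧ ◇p) is T, p is T. ✓
7: ◇(¬p ∧ ◇p) is T, p is F. ✗
8: ◇(¬p ∧ ◇p) is F, p is T. ✗
That's 1 of 8 worlds, so 1/8.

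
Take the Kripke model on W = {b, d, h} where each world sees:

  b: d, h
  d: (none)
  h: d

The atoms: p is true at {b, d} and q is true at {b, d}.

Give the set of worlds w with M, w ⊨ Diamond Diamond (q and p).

{b}

b: successors {d, h}; Diamond (q and p) there: d:F, h:T. ✓
d: no successors, so Diamond Diamond (q and p) fails. ✗
h: successors {d}; Diamond (q and p) there: d:F. ✗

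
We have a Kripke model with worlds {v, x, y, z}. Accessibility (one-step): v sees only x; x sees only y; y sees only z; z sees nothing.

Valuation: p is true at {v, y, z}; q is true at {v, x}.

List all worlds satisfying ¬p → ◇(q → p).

{v, x, y, z}

v: ¬p is F, ◇(q → p) is F. ✓
x: ¬p is T, ◇(q → p) is T. ✓
y: ¬p is F, ◇(q → p) is T. ✓
z: ¬p is F, ◇(q → p) is F. ✓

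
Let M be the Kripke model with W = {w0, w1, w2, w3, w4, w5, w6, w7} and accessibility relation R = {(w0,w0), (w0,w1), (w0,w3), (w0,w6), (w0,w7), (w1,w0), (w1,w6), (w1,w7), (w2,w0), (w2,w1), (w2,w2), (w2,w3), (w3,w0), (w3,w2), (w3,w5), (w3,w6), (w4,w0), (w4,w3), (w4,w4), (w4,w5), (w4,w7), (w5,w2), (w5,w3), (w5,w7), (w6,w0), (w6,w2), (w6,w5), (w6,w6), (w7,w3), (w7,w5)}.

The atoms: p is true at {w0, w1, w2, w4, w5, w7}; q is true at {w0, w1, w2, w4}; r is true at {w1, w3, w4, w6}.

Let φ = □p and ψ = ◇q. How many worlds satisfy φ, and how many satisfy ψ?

0 and 7

For □p:
w0: successors {w0, w1, w3, w6, w7}; p there: w0:T, w1:T, w3:F, w6:F, w7:T. ✗
w1: successors {w0, w6, w7}; p there: w0:T, w6:F, w7:T. ✗
w2: successors {w0, w1, w2, w3}; p there: w0:T, w1:T, w2:T, w3:F. ✗
w3: successors {w0, w2, w5, w6}; p there: w0:T, w2:T, w5:T, w6:F. ✗
w4: successors {w0, w3, w4, w5, w7}; p there: w0:T, w3:F, w4:T, w5:T, w7:T. ✗
w5: successors {w2, w3, w7}; p there: w2:T, w3:F, w7:T. ✗
w6: successors {w0, w2, w5, w6}; p there: w0:T, w2:T, w5:T, w6:F. ✗
w7: successors {w3, w5}; p there: w3:F, w5:T. ✗
— 0 worlds.
For ◇q:
w0: successors {w0, w1, w3, w6, w7}; q there: w0:T, w1:T, w3:F, w6:F, w7:F. ✓
w1: successors {w0, w6, w7}; q there: w0:T, w6:F, w7:F. ✓
w2: successors {w0, w1, w2, w3}; q there: w0:T, w1:T, w2:T, w3:F. ✓
w3: successors {w0, w2, w5, w6}; q there: w0:T, w2:T, w5:F, w6:F. ✓
w4: successors {w0, w3, w4, w5, w7}; q there: w0:T, w3:F, w4:T, w5:F, w7:F. ✓
w5: successors {w2, w3, w7}; q there: w2:T, w3:F, w7:F. ✓
w6: successors {w0, w2, w5, w6}; q there: w0:T, w2:T, w5:F, w6:F. ✓
w7: successors {w3, w5}; q there: w3:F, w5:F. ✗
— 7 worlds.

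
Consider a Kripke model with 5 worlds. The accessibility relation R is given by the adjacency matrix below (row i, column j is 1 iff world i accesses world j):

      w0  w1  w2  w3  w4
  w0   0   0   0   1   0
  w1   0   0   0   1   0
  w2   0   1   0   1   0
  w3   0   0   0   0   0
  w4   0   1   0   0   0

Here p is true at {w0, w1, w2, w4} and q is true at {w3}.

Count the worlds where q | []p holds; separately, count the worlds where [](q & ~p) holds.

2 and 3

For q | []p:
w0: q is F, []p is F. ✗
w1: q is F, []p is F. ✗
w2: q is F, []p is F. ✗
w3: q is T, []p is T. ✓
w4: q is F, []p is T. ✓
— 2 worlds.
For [](q & ~p):
w0: successors {w3}; q & ~p there: w3:T. ✓
w1: successors {w3}; q & ~p there: w3:T. ✓
w2: successors {w1, w3}; q & ~p there: w1:F, w3:T. ✗
w3: no successors, so [](q & ~p) holds vacuously. ✓
w4: successors {w1}; q & ~p there: w1:F. ✗
— 3 worlds.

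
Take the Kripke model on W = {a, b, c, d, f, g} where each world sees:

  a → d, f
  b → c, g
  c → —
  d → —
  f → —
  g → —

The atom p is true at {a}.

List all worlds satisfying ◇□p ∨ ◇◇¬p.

{a, b}

a: ◇□p is T, ◇◇¬p is F. ✓
b: ◇□p is T, ◇◇¬p is F. ✓
c: ◇□p is F, ◇◇¬p is F. ✗
d: ◇□p is F, ◇◇¬p is F. ✗
f: ◇□p is F, ◇◇¬p is F. ✗
g: ◇□p is F, ◇◇¬p is F. ✗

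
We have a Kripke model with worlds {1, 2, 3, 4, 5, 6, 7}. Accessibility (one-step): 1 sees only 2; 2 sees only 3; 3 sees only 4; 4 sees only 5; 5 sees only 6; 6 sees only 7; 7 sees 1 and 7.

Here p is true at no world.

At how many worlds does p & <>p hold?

0

1: p is F, <>p is F. ✗
2: p is F, <>p is F. ✗
3: p is F, <>p is F. ✗
4: p is F, <>p is F. ✗
5: p is F, <>p is F. ✗
6: p is F, <>p is F. ✗
7: p is F, <>p is F. ✗
Satisfying worlds: ∅.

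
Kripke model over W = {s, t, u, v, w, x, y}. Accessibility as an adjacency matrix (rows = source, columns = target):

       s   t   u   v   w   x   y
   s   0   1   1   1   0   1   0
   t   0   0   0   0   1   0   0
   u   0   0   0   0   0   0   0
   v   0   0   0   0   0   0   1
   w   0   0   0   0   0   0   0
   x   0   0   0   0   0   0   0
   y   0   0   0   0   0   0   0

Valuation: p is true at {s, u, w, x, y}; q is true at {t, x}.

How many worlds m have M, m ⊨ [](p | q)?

6

s: successors {t, u, v, x}; p | q there: t:T, u:T, v:F, x:T. ✗
t: successors {w}; p | q there: w:T. ✓
u: no successors, so [](p | q) holds vacuously. ✓
v: successors {y}; p | q there: y:T. ✓
w: no successors, so [](p | q) holds vacuously. ✓
x: no successors, so [](p | q) holds vacuously. ✓
y: no successors, so [](p | q) holds vacuously. ✓
Satisfying worlds: {t, u, v, w, x, y}.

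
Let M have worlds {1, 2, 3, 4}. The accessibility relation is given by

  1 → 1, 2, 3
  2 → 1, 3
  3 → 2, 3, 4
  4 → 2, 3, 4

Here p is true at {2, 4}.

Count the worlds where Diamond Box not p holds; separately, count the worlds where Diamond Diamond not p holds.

For Diamond Box not p:
1: successors {1, 2, 3}; Box not p there: 1:F, 2:T, 3:F. ✓
2: successors {1, 3}; Box not p there: 1:F, 3:F. ✗
3: successors {2, 3, 4}; Box not p there: 2:T, 3:F, 4:F. ✓
4: successors {2, 3, 4}; Box not p there: 2:T, 3:F, 4:F. ✓
— 3 worlds.
For Diamond Diamond not p:
1: successors {1, 2, 3}; Diamond not p there: 1:T, 2:T, 3:T. ✓
2: successors {1, 3}; Diamond not p there: 1:T, 3:T. ✓
3: successors {2, 3, 4}; Diamond not p there: 2:T, 3:T, 4:T. ✓
4: successors {2, 3, 4}; Diamond not p there: 2:T, 3:T, 4:T. ✓
— 4 worlds.

3 and 4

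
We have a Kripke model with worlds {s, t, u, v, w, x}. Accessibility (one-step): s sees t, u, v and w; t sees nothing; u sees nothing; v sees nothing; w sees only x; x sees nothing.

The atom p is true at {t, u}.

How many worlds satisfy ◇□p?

2

s: successors {t, u, v, w}; □p there: t:T, u:T, v:T, w:F. ✓
t: no successors, so ◇□p fails. ✗
u: no successors, so ◇□p fails. ✗
v: no successors, so ◇□p fails. ✗
w: successors {x}; □p there: x:T. ✓
x: no successors, so ◇□p fails. ✗
Satisfying worlds: {s, w}.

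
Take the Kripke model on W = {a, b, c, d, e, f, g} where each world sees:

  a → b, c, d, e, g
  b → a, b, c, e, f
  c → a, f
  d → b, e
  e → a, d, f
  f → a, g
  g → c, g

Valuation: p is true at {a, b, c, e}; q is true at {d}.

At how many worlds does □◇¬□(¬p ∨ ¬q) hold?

0

a: successors {b, c, d, e, g}; ◇¬□(¬p ∨ ¬q) there: b:F, c:F, d:F, e:F, g:F. ✗
b: successors {a, b, c, e, f}; ◇¬□(¬p ∨ ¬q) there: a:F, b:F, c:F, e:F, f:F. ✗
c: successors {a, f}; ◇¬□(¬p ∨ ¬q) there: a:F, f:F. ✗
d: successors {b, e}; ◇¬□(¬p ∨ ¬q) there: b:F, e:F. ✗
e: successors {a, d, f}; ◇¬□(¬p ∨ ¬q) there: a:F, d:F, f:F. ✗
f: successors {a, g}; ◇¬□(¬p ∨ ¬q) there: a:F, g:F. ✗
g: successors {c, g}; ◇¬□(¬p ∨ ¬q) there: c:F, g:F. ✗
Satisfying worlds: ∅.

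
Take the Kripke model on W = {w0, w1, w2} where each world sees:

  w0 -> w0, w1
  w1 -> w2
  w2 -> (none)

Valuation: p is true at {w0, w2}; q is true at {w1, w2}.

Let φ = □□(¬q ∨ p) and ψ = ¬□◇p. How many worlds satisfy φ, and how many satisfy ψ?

2 and 1

For □□(¬q ∨ p):
w0: successors {w0, w1}; □(¬q ∨ p) there: w0:F, w1:T. ✗
w1: successors {w2}; □(¬q ∨ p) there: w2:T. ✓
w2: no successors, so □□(¬q ∨ p) holds vacuously. ✓
— 2 worlds.
For ¬□◇p:
w0: □◇p is T. ✗
w1: □◇p is F. ✓
w2: □◇p is T. ✗
— 1 world.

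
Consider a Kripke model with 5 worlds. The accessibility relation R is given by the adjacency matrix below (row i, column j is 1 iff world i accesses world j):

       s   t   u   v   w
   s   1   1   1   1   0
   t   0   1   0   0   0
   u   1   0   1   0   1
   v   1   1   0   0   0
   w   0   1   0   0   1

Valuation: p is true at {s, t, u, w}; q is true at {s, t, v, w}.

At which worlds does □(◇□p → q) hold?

s: successors {s, t, u, v}; ◇□p → q there: s:T, t:T, u:F, v:T. ✗
t: successors {t}; ◇□p → q there: t:T. ✓
u: successors {s, u, w}; ◇□p → q there: s:T, u:F, w:T. ✗
v: successors {s, t}; ◇□p → q there: s:T, t:T. ✓
w: successors {t, w}; ◇□p → q there: t:T, w:T. ✓

{t, v, w}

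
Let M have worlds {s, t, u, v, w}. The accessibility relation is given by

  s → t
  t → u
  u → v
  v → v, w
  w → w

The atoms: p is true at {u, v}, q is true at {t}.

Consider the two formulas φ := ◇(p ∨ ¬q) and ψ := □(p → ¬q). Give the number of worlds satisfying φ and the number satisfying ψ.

4 and 5

For ◇(p ∨ ¬q):
s: successors {t}; p ∨ ¬q there: t:F. ✗
t: successors {u}; p ∨ ¬q there: u:T. ✓
u: successors {v}; p ∨ ¬q there: v:T. ✓
v: successors {v, w}; p ∨ ¬q there: v:T, w:T. ✓
w: successors {w}; p ∨ ¬q there: w:T. ✓
— 4 worlds.
For □(p → ¬q):
s: successors {t}; p → ¬q there: t:T. ✓
t: successors {u}; p → ¬q there: u:T. ✓
u: successors {v}; p → ¬q there: v:T. ✓
v: successors {v, w}; p → ¬q there: v:T, w:T. ✓
w: successors {w}; p → ¬q there: w:T. ✓
— 5 worlds.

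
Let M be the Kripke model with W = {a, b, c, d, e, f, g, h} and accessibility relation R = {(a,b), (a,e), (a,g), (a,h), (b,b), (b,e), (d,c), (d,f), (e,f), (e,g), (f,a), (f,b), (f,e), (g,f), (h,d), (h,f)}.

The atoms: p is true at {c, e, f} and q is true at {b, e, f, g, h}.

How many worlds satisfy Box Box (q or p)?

3

a: successors {b, e, g, h}; Box (q or p) there: b:T, e:T, g:T, h:F. ✗
b: successors {b, e}; Box (q or p) there: b:T, e:T. ✓
c: no successors, so Box Box (q or p) holds vacuously. ✓
d: successors {c, f}; Box (q or p) there: c:T, f:F. ✗
e: successors {f, g}; Box (q or p) there: f:F, g:T. ✗
f: successors {a, b, e}; Box (q or p) there: a:T, b:T, e:T. ✓
g: successors {f}; Box (q or p) there: f:F. ✗
h: successors {d, f}; Box (q or p) there: d:T, f:F. ✗
Satisfying worlds: {b, c, f}.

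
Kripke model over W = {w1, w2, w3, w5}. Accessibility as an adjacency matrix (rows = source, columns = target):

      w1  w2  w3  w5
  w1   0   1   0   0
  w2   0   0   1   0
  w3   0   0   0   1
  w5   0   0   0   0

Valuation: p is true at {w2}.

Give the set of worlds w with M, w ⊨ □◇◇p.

w1: successors {w2}; ◇◇p there: w2:F. ✗
w2: successors {w3}; ◇◇p there: w3:F. ✗
w3: successors {w5}; ◇◇p there: w5:F. ✗
w5: no successors, so □◇◇p holds vacuously. ✓

{w5}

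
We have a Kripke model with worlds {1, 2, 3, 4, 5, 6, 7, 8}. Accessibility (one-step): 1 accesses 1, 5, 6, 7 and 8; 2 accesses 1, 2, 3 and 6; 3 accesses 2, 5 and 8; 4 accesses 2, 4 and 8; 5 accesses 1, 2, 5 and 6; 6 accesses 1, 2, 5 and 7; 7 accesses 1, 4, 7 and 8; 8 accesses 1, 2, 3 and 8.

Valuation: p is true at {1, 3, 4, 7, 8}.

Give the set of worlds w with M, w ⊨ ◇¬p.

1: successors {1, 5, 6, 7, 8}; ¬p there: 1:F, 5:T, 6:T, 7:F, 8:F. ✓
2: successors {1, 2, 3, 6}; ¬p there: 1:F, 2:T, 3:F, 6:T. ✓
3: successors {2, 5, 8}; ¬p there: 2:T, 5:T, 8:F. ✓
4: successors {2, 4, 8}; ¬p there: 2:T, 4:F, 8:F. ✓
5: successors {1, 2, 5, 6}; ¬p there: 1:F, 2:T, 5:T, 6:T. ✓
6: successors {1, 2, 5, 7}; ¬p there: 1:F, 2:T, 5:T, 7:F. ✓
7: successors {1, 4, 7, 8}; ¬p there: 1:F, 4:F, 7:F, 8:F. ✗
8: successors {1, 2, 3, 8}; ¬p there: 1:F, 2:T, 3:F, 8:F. ✓

{1, 2, 3, 4, 5, 6, 8}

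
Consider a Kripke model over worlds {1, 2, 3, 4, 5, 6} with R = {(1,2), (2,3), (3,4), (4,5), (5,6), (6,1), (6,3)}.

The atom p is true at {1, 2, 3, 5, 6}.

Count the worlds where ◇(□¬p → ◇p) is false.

1

1: successors {2}; □¬p → ◇p there: 2:T. ✓
2: successors {3}; □¬p → ◇p there: 3:F. ✗
3: successors {4}; □¬p → ◇p there: 4:T. ✓
4: successors {5}; □¬p → ◇p there: 5:T. ✓
5: successors {6}; □¬p → ◇p there: 6:T. ✓
6: successors {1, 3}; □¬p → ◇p there: 1:T, 3:F. ✓
Satisfying worlds: {1, 3, 4, 5, 6}.
So ◇(□¬p → ◇p) fails at the other 1 world.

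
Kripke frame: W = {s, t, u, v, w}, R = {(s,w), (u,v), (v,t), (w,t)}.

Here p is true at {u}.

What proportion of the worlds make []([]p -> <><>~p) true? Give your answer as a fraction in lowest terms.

s: successors {w}; []p -> <><>~p there: w:T. ✓
t: no successors, so []([]p -> <><>~p) holds vacuously. ✓
u: successors {v}; []p -> <><>~p there: v:T. ✓
v: successors {t}; []p -> <><>~p there: t:F. ✗
w: successors {t}; []p -> <><>~p there: t:F. ✗
That's 3 of 5 worlds, so 3/5.

3/5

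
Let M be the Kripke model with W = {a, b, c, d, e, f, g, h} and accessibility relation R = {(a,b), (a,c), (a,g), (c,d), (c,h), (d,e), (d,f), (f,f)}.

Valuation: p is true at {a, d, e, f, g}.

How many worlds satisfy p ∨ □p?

7

a: p is T, □p is F. ✓
b: p is F, □p is T. ✓
c: p is F, □p is F. ✗
d: p is T, □p is T. ✓
e: p is T, □p is T. ✓
f: p is T, □p is T. ✓
g: p is T, □p is T. ✓
h: p is F, □p is T. ✓
Satisfying worlds: {a, b, d, e, f, g, h}.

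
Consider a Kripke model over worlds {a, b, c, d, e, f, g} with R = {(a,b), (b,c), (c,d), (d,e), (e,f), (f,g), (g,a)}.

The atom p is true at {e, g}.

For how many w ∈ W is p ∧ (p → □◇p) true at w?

1

a: p is F, p → □◇p is T. ✗
b: p is F, p → □◇p is T. ✗
c: p is F, p → □◇p is T. ✗
d: p is F, p → □◇p is T. ✗
e: p is T, p → □◇p is T. ✓
f: p is F, p → □◇p is T. ✗
g: p is T, p → □◇p is F. ✗
Satisfying worlds: {e}.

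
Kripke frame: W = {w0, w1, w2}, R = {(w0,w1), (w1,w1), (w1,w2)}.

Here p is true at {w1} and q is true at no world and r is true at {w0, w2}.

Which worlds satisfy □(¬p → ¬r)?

{w0, w2}

w0: successors {w1}; ¬p → ¬r there: w1:T. ✓
w1: successors {w1, w2}; ¬p → ¬r there: w1:T, w2:F. ✗
w2: no successors, so □(¬p → ¬r) holds vacuously. ✓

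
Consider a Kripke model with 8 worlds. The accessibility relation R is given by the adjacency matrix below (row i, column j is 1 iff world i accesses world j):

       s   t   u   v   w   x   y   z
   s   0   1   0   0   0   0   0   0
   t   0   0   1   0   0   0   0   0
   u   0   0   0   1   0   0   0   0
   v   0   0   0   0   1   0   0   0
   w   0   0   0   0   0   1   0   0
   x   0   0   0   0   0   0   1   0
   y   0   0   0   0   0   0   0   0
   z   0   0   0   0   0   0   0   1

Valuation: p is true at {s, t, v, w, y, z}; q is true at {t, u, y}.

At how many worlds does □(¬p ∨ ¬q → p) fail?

s: successors {t}; ¬p ∨ ¬q → p there: t:T. ✓
t: successors {u}; ¬p ∨ ¬q → p there: u:F. ✗
u: successors {v}; ¬p ∨ ¬q → p there: v:T. ✓
v: successors {w}; ¬p ∨ ¬q → p there: w:T. ✓
w: successors {x}; ¬p ∨ ¬q → p there: x:F. ✗
x: successors {y}; ¬p ∨ ¬q → p there: y:T. ✓
y: no successors, so □(¬p ∨ ¬q → p) holds vacuously. ✓
z: successors {z}; ¬p ∨ ¬q → p there: z:T. ✓
Satisfying worlds: {s, u, v, x, y, z}.
So □(¬p ∨ ¬q → p) fails at the other 2 worlds.

2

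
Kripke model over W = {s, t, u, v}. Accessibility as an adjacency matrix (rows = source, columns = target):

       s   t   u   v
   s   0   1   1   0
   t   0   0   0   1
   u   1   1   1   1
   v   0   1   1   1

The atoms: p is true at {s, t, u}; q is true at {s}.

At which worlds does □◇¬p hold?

{s, t, v}

s: successors {t, u}; ◇¬p there: t:T, u:T. ✓
t: successors {v}; ◇¬p there: v:T. ✓
u: successors {s, t, u, v}; ◇¬p there: s:F, t:T, u:T, v:T. ✗
v: successors {t, u, v}; ◇¬p there: t:T, u:T, v:T. ✓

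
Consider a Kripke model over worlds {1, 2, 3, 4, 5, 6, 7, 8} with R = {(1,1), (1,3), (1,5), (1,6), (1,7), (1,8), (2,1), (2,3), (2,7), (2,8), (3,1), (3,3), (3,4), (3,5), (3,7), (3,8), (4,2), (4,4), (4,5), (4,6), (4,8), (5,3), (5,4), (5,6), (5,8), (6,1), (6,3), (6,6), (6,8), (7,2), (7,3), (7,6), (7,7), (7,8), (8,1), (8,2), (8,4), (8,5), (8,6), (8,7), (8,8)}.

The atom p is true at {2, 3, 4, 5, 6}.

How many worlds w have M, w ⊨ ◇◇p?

8

1: successors {1, 3, 5, 6, 7, 8}; ◇p there: 1:T, 3:T, 5:T, 6:T, 7:T, 8:T. ✓
2: successors {1, 3, 7, 8}; ◇p there: 1:T, 3:T, 7:T, 8:T. ✓
3: successors {1, 3, 4, 5, 7, 8}; ◇p there: 1:T, 3:T, 4:T, 5:T, 7:T, 8:T. ✓
4: successors {2, 4, 5, 6, 8}; ◇p there: 2:T, 4:T, 5:T, 6:T, 8:T. ✓
5: successors {3, 4, 6, 8}; ◇p there: 3:T, 4:T, 6:T, 8:T. ✓
6: successors {1, 3, 6, 8}; ◇p there: 1:T, 3:T, 6:T, 8:T. ✓
7: successors {2, 3, 6, 7, 8}; ◇p there: 2:T, 3:T, 6:T, 7:T, 8:T. ✓
8: successors {1, 2, 4, 5, 6, 7, 8}; ◇p there: 1:T, 2:T, 4:T, 5:T, 6:T, 7:T, 8:T. ✓
Satisfying worlds: {1, 2, 3, 4, 5, 6, 7, 8}.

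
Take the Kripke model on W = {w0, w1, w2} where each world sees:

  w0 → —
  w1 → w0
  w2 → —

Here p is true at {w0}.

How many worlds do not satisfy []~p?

w0: no successors, so []~p holds vacuously. ✓
w1: successors {w0}; ~p there: w0:F. ✗
w2: no successors, so []~p holds vacuously. ✓
Satisfying worlds: {w0, w2}.
So []~p fails at the other 1 world.

1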